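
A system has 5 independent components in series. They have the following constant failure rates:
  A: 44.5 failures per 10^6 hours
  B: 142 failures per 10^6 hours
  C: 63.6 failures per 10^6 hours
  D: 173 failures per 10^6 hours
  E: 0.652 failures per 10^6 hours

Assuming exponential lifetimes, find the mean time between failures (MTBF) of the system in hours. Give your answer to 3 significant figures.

2360

Series of exponential components: λ_sys = Σ λ_i
λ_sys = 0.0000445 + 0.000142 + 0.0000636 + 0.000173 + 0.000000652 = 4.2375e-04 /h
MTBF = 1 / λ_sys = 2360 h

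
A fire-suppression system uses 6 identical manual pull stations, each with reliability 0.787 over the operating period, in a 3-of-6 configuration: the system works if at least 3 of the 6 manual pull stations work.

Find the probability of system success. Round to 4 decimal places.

0.9787

R = Σ_{i=3}^{6} C(6,i) p^i (1−p)^{6−i} with p = 0.787
C(6,3)·0.787^3·0.213^3 = 0.094209
C(6,4)·0.787^4·0.213^2 = 0.261065
C(6,5)·0.787^5·0.213^1 = 0.385838
C(6,6)·0.787^6·0.213^0 = 0.237601
Sum = 0.9787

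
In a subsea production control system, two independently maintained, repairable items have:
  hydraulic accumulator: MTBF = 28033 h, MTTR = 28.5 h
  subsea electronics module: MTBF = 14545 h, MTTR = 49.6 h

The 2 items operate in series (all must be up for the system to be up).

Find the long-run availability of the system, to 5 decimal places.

0.99559

A(hydraulic accumulator) = MTBF/(MTBF+MTTR) = 28033/(28033+28.5) = 0.998984
A(subsea electronics module) = MTBF/(MTBF+MTTR) = 14545/(14545+49.6) = 0.996601
Series availability: 0.998984 × 0.996601 = 0.99559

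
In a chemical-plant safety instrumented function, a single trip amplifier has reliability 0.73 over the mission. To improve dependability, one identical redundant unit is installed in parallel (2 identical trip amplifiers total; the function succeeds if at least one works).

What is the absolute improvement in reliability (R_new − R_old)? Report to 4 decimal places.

R_before = 0.73
R_after = 1 − (1 − 0.73)^2 = 0.9271
ΔR = 0.9271 − 0.73 = 0.1971

0.1971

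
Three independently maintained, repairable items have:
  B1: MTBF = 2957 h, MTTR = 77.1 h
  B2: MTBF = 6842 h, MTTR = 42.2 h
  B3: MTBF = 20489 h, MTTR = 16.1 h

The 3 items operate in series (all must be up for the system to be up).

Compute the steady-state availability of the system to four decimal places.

A(B1) = MTBF/(MTBF+MTTR) = 2957/(2957+77.1) = 0.974589
A(B2) = MTBF/(MTBF+MTTR) = 6842/(6842+42.2) = 0.993870
A(B3) = MTBF/(MTBF+MTTR) = 20489/(20489+16.1) = 0.999215
Series availability: 0.974589 × 0.993870 × 0.999215 = 0.9679

0.9679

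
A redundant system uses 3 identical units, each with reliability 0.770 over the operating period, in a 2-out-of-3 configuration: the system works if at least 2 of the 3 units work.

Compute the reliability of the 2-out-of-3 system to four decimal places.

0.8656

R = Σ_{i=2}^{3} C(3,i) p^i (1−p)^{3−i} with p = 0.770
C(3,2)·0.770^2·0.230^1 = 0.409101
C(3,3)·0.770^3·0.230^0 = 0.456533
Sum = 0.8656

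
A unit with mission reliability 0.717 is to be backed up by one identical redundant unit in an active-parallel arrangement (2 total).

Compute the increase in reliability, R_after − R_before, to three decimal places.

R_before = 0.717
R_after = 1 − (1 − 0.717)^2 = 0.920
ΔR = 0.920 − 0.717 = 0.203

0.203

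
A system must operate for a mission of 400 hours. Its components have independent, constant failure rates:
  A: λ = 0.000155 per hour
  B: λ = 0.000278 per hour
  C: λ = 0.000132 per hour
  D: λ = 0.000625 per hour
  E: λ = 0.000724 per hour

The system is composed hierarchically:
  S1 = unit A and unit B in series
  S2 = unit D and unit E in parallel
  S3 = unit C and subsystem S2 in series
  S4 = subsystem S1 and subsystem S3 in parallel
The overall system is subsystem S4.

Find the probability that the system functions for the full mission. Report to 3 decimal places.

0.983

R(A) = exp(−0.000155 × 400) = 0.93988
R(B) = exp(−0.000278 × 400) = 0.89476
R(C) = exp(−0.000132 × 400) = 0.94857
R(D) = exp(−0.000625 × 400) = 0.77880
R(E) = exp(−0.000724 × 400) = 0.74856
Series (A and B): 0.93988 × 0.89476 = 0.84097
Parallel (D and E): 1 − (1 − 0.77880)(1 − 0.74856) = 0.94438
Series (C and [0.94438]): 0.94857 × 0.94438 = 0.89581
Parallel ([0.84097] and [0.89581]): 1 − (1 − 0.84097)(1 − 0.89581) = 0.983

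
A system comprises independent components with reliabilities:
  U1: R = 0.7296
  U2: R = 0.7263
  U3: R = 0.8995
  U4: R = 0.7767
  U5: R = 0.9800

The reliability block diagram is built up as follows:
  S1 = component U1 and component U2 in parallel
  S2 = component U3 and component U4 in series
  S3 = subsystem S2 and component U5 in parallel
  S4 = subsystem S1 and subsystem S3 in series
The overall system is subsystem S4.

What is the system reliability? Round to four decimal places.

Parallel (U1 and U2): 1 − (1 − 0.729600)(1 − 0.726300) = 0.925992
Series (U3 and U4): 0.899500 × 0.776700 = 0.698642
Parallel ([0.698642] and U5): 1 − (1 − 0.698642)(1 − 0.980000) = 0.993973
Series ([0.925992] and [0.993973]): 0.925992 × 0.993973 = 0.9204

0.9204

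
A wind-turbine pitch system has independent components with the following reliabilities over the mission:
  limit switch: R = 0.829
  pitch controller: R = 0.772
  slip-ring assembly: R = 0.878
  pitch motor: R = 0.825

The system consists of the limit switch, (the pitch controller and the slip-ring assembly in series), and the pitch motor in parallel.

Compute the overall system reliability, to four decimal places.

0.9904

Series (pitch controller and slip-ring assembly): 0.772000 × 0.878000 = 0.677816
Parallel (limit switch, [0.677816], and pitch motor): 1 − (1 − 0.829000)(1 − 0.677816)(1 − 0.825000) = 0.9904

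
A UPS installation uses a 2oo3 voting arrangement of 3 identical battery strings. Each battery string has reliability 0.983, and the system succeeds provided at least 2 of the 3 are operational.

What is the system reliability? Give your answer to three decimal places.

R = Σ_{i=2}^{3} C(3,i) p^i (1−p)^{3−i} with p = 0.983
C(3,2)·0.983^2·0.017^1 = 0.04928
C(3,3)·0.983^3·0.017^0 = 0.94986
Sum = 0.999

0.999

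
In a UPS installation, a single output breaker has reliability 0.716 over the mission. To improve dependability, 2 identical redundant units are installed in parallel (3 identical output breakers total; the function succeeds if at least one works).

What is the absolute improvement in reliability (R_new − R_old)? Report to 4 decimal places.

0.2611

R_before = 0.716
R_after = 1 − (1 − 0.716)^3 = 0.9771
ΔR = 0.9771 − 0.716 = 0.2611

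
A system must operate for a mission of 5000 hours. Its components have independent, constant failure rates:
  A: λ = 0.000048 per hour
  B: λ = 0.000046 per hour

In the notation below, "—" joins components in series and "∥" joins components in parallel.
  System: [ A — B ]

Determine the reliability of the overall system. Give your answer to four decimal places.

R(A) = exp(−0.000048 × 5000) = 0.786628
R(B) = exp(−0.000046 × 5000) = 0.794534
Series (A and B): 0.786628 × 0.794534 = 0.6250

0.6250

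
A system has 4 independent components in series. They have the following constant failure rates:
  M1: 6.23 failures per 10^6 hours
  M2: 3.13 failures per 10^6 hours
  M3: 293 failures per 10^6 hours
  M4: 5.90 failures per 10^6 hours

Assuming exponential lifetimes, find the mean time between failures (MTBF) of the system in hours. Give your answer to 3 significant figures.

3240

Series of exponential components: λ_sys = Σ λ_i
λ_sys = 0.00000623 + 0.00000313 + 0.000293 + 0.00000590 = 3.0826e-04 /h
MTBF = 1 / λ_sys = 3240 h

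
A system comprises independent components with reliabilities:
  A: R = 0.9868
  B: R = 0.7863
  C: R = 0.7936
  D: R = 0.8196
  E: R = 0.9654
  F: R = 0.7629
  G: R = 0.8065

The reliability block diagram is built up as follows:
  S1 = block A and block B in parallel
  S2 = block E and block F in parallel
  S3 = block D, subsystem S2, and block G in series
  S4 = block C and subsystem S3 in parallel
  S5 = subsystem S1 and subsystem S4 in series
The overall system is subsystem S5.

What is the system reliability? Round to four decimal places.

0.9263

Parallel (A and B): 1 − (1 − 0.986800)(1 − 0.786300) = 0.997179
Parallel (E and F): 1 − (1 − 0.965400)(1 − 0.762900) = 0.991796
Series (D, [0.991796], and G): 0.819600 × 0.991796 × 0.806500 = 0.655584
Parallel (C and [0.655584]): 1 − (1 − 0.793600)(1 − 0.655584) = 0.928913
Series ([0.997179] and [0.928913]): 0.997179 × 0.928913 = 0.9263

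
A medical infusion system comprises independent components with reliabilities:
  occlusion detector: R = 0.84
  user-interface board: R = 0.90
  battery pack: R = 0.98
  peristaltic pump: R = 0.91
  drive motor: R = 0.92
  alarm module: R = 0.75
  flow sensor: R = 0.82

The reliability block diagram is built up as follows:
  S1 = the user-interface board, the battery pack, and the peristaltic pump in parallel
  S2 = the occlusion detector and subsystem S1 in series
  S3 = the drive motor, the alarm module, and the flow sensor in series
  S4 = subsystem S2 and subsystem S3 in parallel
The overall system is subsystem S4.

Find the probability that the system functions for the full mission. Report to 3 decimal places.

0.930

Parallel (user-interface board, battery pack, and peristaltic pump): 1 − (1 − 0.90000)(1 − 0.98000)(1 − 0.91000) = 0.99982
Series (occlusion detector and [0.99982]): 0.84000 × 0.99982 = 0.83985
Series (drive motor, alarm module, and flow sensor): 0.92000 × 0.75000 × 0.82000 = 0.56580
Parallel ([0.83985] and [0.56580]): 1 − (1 − 0.83985)(1 − 0.56580) = 0.930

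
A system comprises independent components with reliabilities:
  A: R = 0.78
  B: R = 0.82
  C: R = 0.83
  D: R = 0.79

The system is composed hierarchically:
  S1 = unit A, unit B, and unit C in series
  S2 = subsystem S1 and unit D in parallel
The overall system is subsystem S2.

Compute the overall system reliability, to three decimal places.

Series (A, B, and C): 0.78000 × 0.82000 × 0.83000 = 0.53087
Parallel ([0.53087] and D): 1 − (1 − 0.53087)(1 − 0.79000) = 0.901

0.901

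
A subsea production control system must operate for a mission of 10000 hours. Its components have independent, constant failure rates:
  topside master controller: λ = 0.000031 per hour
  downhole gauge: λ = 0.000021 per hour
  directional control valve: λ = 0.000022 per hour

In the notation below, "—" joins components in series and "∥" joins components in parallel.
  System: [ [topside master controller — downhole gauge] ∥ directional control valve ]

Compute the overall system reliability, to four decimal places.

R(topside master controller) = exp(−0.000031 × 10000) = 0.733447
R(downhole gauge) = exp(−0.000021 × 10000) = 0.810584
R(directional control valve) = exp(−0.000022 × 10000) = 0.802519
Series (topside master controller and downhole gauge): 0.733447 × 0.810584 = 0.594520
Parallel ([0.594520] and directional control valve): 1 − (1 − 0.594520)(1 − 0.802519) = 0.9199

0.9199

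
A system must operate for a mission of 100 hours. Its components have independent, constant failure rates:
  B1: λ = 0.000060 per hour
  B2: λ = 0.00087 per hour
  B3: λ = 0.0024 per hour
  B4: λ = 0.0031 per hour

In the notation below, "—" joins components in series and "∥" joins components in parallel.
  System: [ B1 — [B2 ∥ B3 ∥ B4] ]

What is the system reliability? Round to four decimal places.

0.9893

R(B1) = exp(−0.000060 × 100) = 0.994018
R(B2) = exp(−0.00087 × 100) = 0.916677
R(B3) = exp(−0.0024 × 100) = 0.786628
R(B4) = exp(−0.0031 × 100) = 0.733447
Parallel (B2, B3, and B4): 1 − (1 − 0.916677)(1 − 0.786628)(1 − 0.733447) = 0.995261
Series (B1 and [0.995261]): 0.994018 × 0.995261 = 0.9893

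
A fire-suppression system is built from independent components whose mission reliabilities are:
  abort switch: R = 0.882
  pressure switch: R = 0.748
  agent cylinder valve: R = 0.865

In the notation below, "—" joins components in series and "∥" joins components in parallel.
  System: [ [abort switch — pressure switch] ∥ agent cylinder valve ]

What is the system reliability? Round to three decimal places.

0.954

Series (abort switch and pressure switch): 0.88200 × 0.74800 = 0.65974
Parallel ([0.65974] and agent cylinder valve): 1 − (1 − 0.65974)(1 − 0.86500) = 0.954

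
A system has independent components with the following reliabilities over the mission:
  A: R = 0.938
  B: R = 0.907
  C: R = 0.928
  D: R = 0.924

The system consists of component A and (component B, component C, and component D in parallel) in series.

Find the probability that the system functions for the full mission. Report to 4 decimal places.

0.9375

Parallel (B, C, and D): 1 − (1 − 0.907000)(1 − 0.928000)(1 − 0.924000) = 0.999491
Series (A and [0.999491]): 0.938000 × 0.999491 = 0.9375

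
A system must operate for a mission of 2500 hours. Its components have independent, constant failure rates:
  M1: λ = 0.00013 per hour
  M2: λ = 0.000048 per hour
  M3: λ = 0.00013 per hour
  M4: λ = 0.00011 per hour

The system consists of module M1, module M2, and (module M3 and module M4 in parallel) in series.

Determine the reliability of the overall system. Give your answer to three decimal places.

R(M1) = exp(−0.00013 × 2500) = 0.72253
R(M2) = exp(−0.000048 × 2500) = 0.88692
R(M3) = exp(−0.00013 × 2500) = 0.72253
R(M4) = exp(−0.00011 × 2500) = 0.75957
Parallel (M3 and M4): 1 − (1 − 0.72253)(1 − 0.75957) = 0.93329
Series (M1, M2, and [0.93329]): 0.72253 × 0.88692 × 0.93329 = 0.598

0.598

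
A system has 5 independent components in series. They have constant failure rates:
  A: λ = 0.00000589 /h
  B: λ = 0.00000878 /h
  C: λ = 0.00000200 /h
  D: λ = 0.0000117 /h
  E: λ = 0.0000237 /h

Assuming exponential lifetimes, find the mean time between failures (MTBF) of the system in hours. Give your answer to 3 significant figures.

19200

Series of exponential components: λ_sys = Σ λ_i
λ_sys = 0.00000589 + 0.00000878 + 0.00000200 + 0.0000117 + 0.0000237 = 5.2070e-05 /h
MTBF = 1 / λ_sys = 19200 h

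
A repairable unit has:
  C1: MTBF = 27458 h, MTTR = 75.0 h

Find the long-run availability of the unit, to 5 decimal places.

A(C1) = MTBF/(MTBF+MTTR) = 27458/(27458+75.0) = 0.99728

0.99728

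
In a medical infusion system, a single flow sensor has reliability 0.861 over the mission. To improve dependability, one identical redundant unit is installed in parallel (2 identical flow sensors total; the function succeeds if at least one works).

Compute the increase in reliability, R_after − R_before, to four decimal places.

0.1197

R_before = 0.861
R_after = 1 − (1 − 0.861)^2 = 0.9807
ΔR = 0.9807 − 0.861 = 0.1197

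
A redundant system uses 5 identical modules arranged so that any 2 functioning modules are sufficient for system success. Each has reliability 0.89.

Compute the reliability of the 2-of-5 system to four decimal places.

R = Σ_{i=2}^{5} C(5,i) p^i (1−p)^{5−i} with p = 0.89
C(5,2)·0.89^2·0.11^3 = 0.010543
C(5,3)·0.89^3·0.11^2 = 0.085301
C(5,4)·0.89^4·0.11^1 = 0.345082
C(5,5)·0.89^5·0.11^0 = 0.558406
Sum = 0.9993

0.9993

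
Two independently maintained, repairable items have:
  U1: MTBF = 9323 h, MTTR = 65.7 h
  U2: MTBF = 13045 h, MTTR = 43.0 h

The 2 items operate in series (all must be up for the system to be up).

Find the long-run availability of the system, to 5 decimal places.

0.98974

A(U1) = MTBF/(MTBF+MTTR) = 9323/(9323+65.7) = 0.993002
A(U2) = MTBF/(MTBF+MTTR) = 13045/(13045+43.0) = 0.996715
Series availability: 0.993002 × 0.996715 = 0.98974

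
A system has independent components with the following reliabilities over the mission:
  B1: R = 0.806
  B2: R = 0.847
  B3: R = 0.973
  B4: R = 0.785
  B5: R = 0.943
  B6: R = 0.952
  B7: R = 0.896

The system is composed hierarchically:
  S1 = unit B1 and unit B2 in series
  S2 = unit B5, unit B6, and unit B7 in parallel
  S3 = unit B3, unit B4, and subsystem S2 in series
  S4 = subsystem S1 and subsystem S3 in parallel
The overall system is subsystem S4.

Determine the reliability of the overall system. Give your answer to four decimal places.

0.9250

Series (B1 and B2): 0.806000 × 0.847000 = 0.682682
Parallel (B5, B6, and B7): 1 − (1 − 0.943000)(1 − 0.952000)(1 − 0.896000) = 0.999715
Series (B3, B4, and [0.999715]): 0.973000 × 0.785000 × 0.999715 = 0.763587
Parallel ([0.682682] and [0.763587]): 1 − (1 − 0.682682)(1 − 0.763587) = 0.9250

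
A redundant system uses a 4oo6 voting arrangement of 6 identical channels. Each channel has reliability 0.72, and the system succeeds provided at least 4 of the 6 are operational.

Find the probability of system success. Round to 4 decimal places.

R = Σ_{i=4}^{6} C(6,i) p^i (1−p)^{6−i} with p = 0.72
C(6,4)·0.72^4·0.28^2 = 0.316037
C(6,5)·0.72^5·0.28^1 = 0.325066
C(6,6)·0.72^6·0.28^0 = 0.139314
Sum = 0.7804

0.7804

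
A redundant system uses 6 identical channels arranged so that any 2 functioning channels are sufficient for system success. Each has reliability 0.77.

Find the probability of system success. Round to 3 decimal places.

0.997

R = Σ_{i=2}^{6} C(6,i) p^i (1−p)^{6−i} with p = 0.77
C(6,2)·0.77^2·0.23^4 = 0.02489
C(6,3)·0.77^3·0.23^3 = 0.11109
C(6,4)·0.77^4·0.23^2 = 0.27894
C(6,5)·0.77^5·0.23^1 = 0.37354
C(6,6)·0.77^6·0.23^0 = 0.20842
Sum = 0.997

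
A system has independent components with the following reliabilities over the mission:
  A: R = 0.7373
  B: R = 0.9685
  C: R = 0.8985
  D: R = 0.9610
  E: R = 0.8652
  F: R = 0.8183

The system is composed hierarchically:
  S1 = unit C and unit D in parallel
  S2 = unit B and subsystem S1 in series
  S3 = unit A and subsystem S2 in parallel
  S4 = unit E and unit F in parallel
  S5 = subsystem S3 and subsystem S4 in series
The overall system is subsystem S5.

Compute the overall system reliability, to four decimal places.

Parallel (C and D): 1 − (1 − 0.898500)(1 − 0.961000) = 0.996042
Series (B and [0.996042]): 0.968500 × 0.996042 = 0.964667
Parallel (A and [0.964667]): 1 − (1 − 0.737300)(1 − 0.964667) = 0.990718
Parallel (E and F): 1 − (1 − 0.865200)(1 − 0.818300) = 0.975507
Series ([0.990718] and [0.975507]): 0.990718 × 0.975507 = 0.9665

0.9665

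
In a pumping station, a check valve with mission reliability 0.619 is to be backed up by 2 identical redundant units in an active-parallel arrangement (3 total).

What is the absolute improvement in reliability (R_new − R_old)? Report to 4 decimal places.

R_before = 0.619
R_after = 1 − (1 − 0.619)^3 = 0.9447
ΔR = 0.9447 − 0.619 = 0.3257

0.3257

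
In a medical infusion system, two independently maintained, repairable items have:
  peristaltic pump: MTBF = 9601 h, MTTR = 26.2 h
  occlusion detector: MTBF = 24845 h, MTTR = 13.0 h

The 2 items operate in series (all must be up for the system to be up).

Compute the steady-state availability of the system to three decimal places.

A(peristaltic pump) = MTBF/(MTBF+MTTR) = 9601/(9601+26.2) = 0.997279
A(occlusion detector) = MTBF/(MTBF+MTTR) = 24845/(24845+13.0) = 0.999477
Series availability: 0.997279 × 0.999477 = 0.997

0.997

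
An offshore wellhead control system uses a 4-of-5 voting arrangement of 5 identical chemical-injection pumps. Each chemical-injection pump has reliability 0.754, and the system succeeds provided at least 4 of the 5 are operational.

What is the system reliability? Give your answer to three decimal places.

R = Σ_{i=4}^{5} C(5,i) p^i (1−p)^{5−i} with p = 0.754
C(5,4)·0.754^4·0.246^1 = 0.39755
C(5,5)·0.754^5·0.246^0 = 0.24370
Sum = 0.641

0.641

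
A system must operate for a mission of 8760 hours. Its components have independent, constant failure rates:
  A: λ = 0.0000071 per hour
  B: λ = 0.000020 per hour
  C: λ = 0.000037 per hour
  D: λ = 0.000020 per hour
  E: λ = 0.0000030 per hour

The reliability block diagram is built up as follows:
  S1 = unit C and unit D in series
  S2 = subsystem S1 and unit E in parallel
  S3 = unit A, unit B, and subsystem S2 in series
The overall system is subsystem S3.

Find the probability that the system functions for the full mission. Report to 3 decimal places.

0.781

R(A) = exp(−0.0000071 × 8760) = 0.93970
R(B) = exp(−0.000020 × 8760) = 0.83929
R(C) = exp(−0.000037 × 8760) = 0.72316
R(D) = exp(−0.000020 × 8760) = 0.83929
R(E) = exp(−0.0000030 × 8760) = 0.97406
Series (C and D): 0.72316 × 0.83929 = 0.60694
Parallel ([0.60694] and E): 1 − (1 − 0.60694)(1 − 0.97406) = 0.98980
Series (A, B, and [0.98980]): 0.93970 × 0.83929 × 0.98980 = 0.781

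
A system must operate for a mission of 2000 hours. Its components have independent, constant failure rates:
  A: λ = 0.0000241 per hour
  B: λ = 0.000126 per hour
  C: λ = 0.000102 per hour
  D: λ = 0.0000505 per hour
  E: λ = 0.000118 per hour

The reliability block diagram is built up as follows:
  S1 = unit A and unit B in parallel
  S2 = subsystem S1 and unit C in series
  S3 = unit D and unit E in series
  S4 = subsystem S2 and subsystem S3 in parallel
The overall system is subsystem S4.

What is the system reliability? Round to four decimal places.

R(A) = exp(−0.0000241 × 2000) = 0.952943
R(B) = exp(−0.000126 × 2000) = 0.777245
R(C) = exp(−0.000102 × 2000) = 0.815462
R(D) = exp(−0.0000505 × 2000) = 0.903933
R(E) = exp(−0.000118 × 2000) = 0.789781
Parallel (A and B): 1 − (1 − 0.952943)(1 − 0.777245) = 0.989518
Series ([0.989518] and C): 0.989518 × 0.815462 = 0.806914
Series (D and E): 0.903933 × 0.789781 = 0.713909
Parallel ([0.806914] and [0.713909]): 1 − (1 − 0.806914)(1 − 0.713909) = 0.9448

0.9448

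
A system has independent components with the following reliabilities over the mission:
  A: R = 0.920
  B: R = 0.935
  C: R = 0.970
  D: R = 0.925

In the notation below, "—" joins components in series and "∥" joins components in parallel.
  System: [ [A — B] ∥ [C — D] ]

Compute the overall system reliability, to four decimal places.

Series (A and B): 0.920000 × 0.935000 = 0.860200
Series (C and D): 0.970000 × 0.925000 = 0.897250
Parallel ([0.860200] and [0.897250]): 1 − (1 − 0.860200)(1 − 0.897250) = 0.9856

0.9856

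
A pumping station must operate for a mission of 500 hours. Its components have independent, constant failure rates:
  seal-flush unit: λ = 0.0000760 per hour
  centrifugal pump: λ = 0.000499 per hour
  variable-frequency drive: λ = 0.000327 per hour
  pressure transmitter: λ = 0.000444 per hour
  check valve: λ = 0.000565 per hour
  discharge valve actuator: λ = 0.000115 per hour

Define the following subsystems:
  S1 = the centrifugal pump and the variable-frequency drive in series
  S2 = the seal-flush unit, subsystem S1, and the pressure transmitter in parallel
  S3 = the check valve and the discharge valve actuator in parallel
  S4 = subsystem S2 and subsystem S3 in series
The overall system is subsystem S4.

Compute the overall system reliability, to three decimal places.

R(seal-flush unit) = exp(−0.0000760 × 500) = 0.96271
R(centrifugal pump) = exp(−0.000499 × 500) = 0.77919
R(variable-frequency drive) = exp(−0.000327 × 500) = 0.84917
R(pressure transmitter) = exp(−0.000444 × 500) = 0.80092
R(check valve) = exp(−0.000565 × 500) = 0.75390
R(discharge valve actuator) = exp(−0.000115 × 500) = 0.94412
Series (centrifugal pump and variable-frequency drive): 0.77919 × 0.84917 = 0.66166
Parallel (seal-flush unit, [0.66166], and pressure transmitter): 1 − (1 − 0.96271)(1 − 0.66166)(1 − 0.80092) = 0.99749
Parallel (check valve and discharge valve actuator): 1 − (1 − 0.75390)(1 − 0.94412) = 0.98625
Series ([0.99749] and [0.98625]): 0.99749 × 0.98625 = 0.984

0.984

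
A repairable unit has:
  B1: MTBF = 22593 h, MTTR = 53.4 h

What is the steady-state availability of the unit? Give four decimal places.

0.9976

A(B1) = MTBF/(MTBF+MTTR) = 22593/(22593+53.4) = 0.9976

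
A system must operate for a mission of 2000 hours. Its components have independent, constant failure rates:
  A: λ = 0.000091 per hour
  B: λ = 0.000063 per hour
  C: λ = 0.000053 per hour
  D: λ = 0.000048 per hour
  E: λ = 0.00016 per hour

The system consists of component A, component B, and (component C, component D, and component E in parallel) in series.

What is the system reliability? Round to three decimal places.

R(A) = exp(−0.000091 × 2000) = 0.83360
R(B) = exp(−0.000063 × 2000) = 0.88161
R(C) = exp(−0.000053 × 2000) = 0.89942
R(D) = exp(−0.000048 × 2000) = 0.90846
R(E) = exp(−0.00016 × 2000) = 0.72615
Parallel (C, D, and E): 1 − (1 − 0.89942)(1 − 0.90846)(1 − 0.72615) = 0.99748
Series (A, B, and [0.99748]): 0.83360 × 0.88161 × 0.99748 = 0.733

0.733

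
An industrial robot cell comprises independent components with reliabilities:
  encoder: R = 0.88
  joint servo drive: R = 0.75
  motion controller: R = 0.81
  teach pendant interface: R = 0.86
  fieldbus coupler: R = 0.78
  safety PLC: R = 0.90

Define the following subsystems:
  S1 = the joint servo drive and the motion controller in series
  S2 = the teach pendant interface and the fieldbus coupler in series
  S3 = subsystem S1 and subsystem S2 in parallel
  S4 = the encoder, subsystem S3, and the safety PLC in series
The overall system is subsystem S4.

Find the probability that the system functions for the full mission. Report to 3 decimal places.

Series (joint servo drive and motion controller): 0.75000 × 0.81000 = 0.60750
Series (teach pendant interface and fieldbus coupler): 0.86000 × 0.78000 = 0.67080
Parallel ([0.60750] and [0.67080]): 1 − (1 − 0.60750)(1 − 0.67080) = 0.87079
Series (encoder, [0.87079], and safety PLC): 0.88000 × 0.87079 × 0.90000 = 0.690

0.690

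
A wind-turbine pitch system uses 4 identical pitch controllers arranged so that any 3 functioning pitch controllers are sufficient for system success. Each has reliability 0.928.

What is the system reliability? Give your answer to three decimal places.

0.972

R = Σ_{i=3}^{4} C(4,i) p^i (1−p)^{4−i} with p = 0.928
C(4,3)·0.928^3·0.072^1 = 0.23016
C(4,4)·0.928^4·0.072^0 = 0.74164
Sum = 0.972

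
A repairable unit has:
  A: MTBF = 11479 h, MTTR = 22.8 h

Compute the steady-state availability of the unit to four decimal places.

0.9980

A(A) = MTBF/(MTBF+MTTR) = 11479/(11479+22.8) = 0.9980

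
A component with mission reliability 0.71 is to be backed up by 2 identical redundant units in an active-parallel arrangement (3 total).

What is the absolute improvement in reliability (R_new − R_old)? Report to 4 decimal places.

R_before = 0.71
R_after = 1 − (1 − 0.71)^3 = 0.9756
ΔR = 0.9756 − 0.71 = 0.2656

0.2656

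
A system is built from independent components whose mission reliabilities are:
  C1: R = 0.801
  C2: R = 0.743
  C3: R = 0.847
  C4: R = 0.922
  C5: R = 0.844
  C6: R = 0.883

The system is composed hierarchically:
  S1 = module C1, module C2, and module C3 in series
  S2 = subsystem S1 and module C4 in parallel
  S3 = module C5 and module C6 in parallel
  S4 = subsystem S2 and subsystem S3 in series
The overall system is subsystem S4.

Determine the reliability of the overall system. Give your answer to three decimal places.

Series (C1, C2, and C3): 0.80100 × 0.74300 × 0.84700 = 0.50409
Parallel ([0.50409] and C4): 1 − (1 − 0.50409)(1 − 0.92200) = 0.96132
Parallel (C5 and C6): 1 − (1 − 0.84400)(1 − 0.88300) = 0.98175
Series ([0.96132] and [0.98175]): 0.96132 × 0.98175 = 0.944

0.944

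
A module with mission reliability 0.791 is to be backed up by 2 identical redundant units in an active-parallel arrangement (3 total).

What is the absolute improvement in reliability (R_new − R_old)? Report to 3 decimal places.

R_before = 0.791
R_after = 1 − (1 − 0.791)^3 = 0.991
ΔR = 0.991 − 0.791 = 0.200

0.200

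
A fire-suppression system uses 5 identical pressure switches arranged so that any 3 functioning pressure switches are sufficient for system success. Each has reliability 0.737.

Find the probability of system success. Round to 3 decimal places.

R = Σ_{i=3}^{5} C(5,i) p^i (1−p)^{5−i} with p = 0.737
C(5,3)·0.737^3·0.263^2 = 0.27689
C(5,4)·0.737^4·0.263^1 = 0.38797
C(5,5)·0.737^5·0.263^0 = 0.21744
Sum = 0.882

0.882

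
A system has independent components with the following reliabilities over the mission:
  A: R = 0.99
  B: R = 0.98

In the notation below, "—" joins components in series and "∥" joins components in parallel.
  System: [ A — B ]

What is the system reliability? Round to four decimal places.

Series (A and B): 0.990000 × 0.980000 = 0.9702

0.9702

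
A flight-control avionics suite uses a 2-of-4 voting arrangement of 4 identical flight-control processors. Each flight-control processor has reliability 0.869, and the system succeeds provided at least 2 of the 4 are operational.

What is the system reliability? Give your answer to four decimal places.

0.9919

R = Σ_{i=2}^{4} C(4,i) p^i (1−p)^{4−i} with p = 0.869
C(4,2)·0.869^2·0.131^2 = 0.077756
C(4,3)·0.869^3·0.131^1 = 0.343867
C(4,4)·0.869^4·0.131^0 = 0.570268
Sum = 0.9919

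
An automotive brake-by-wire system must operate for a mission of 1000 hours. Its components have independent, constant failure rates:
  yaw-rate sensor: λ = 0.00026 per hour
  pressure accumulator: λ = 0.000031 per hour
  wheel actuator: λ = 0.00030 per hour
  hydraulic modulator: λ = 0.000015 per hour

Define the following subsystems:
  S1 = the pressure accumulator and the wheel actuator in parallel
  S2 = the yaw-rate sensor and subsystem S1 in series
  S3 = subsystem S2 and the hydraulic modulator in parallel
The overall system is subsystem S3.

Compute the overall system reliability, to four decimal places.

0.9965

R(yaw-rate sensor) = exp(−0.00026 × 1000) = 0.771052
R(pressure accumulator) = exp(−0.000031 × 1000) = 0.969476
R(wheel actuator) = exp(−0.00030 × 1000) = 0.740818
R(hydraulic modulator) = exp(−0.000015 × 1000) = 0.985112
Parallel (pressure accumulator and wheel actuator): 1 − (1 − 0.969476)(1 − 0.740818) = 0.992089
Series (yaw-rate sensor and [0.992089]): 0.771052 × 0.992089 = 0.764952
Parallel ([0.764952] and hydraulic modulator): 1 − (1 − 0.764952)(1 − 0.985112) = 0.9965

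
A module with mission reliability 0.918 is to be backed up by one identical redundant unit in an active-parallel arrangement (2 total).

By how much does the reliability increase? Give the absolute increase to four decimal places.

R_before = 0.918
R_after = 1 − (1 − 0.918)^2 = 0.9933
ΔR = 0.9933 − 0.918 = 0.0753

0.0753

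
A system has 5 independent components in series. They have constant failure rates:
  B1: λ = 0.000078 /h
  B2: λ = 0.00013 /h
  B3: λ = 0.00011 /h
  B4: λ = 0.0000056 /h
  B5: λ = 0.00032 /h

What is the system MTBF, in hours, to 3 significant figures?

Series of exponential components: λ_sys = Σ λ_i
λ_sys = 0.000078 + 0.00013 + 0.00011 + 0.0000056 + 0.00032 = 6.4360e-04 /h
MTBF = 1 / λ_sys = 1550 h

1550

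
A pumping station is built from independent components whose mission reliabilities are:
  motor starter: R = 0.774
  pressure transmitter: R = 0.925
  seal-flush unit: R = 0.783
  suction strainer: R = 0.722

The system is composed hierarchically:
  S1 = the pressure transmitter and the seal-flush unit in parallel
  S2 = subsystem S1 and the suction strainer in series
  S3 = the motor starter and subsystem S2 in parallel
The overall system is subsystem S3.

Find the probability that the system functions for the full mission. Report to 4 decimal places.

Parallel (pressure transmitter and seal-flush unit): 1 − (1 − 0.925000)(1 − 0.783000) = 0.983725
Series ([0.983725] and suction strainer): 0.983725 × 0.722000 = 0.710249
Parallel (motor starter and [0.710249]): 1 − (1 − 0.774000)(1 − 0.710249) = 0.9345

0.9345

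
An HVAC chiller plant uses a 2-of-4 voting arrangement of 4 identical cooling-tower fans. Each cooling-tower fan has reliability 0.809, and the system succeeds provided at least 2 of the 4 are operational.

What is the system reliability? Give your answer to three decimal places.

0.976

R = Σ_{i=2}^{4} C(4,i) p^i (1−p)^{4−i} with p = 0.809
C(4,2)·0.809^2·0.191^2 = 0.14326
C(4,3)·0.809^3·0.191^1 = 0.40452
C(4,4)·0.809^4·0.191^0 = 0.42835
Sum = 0.976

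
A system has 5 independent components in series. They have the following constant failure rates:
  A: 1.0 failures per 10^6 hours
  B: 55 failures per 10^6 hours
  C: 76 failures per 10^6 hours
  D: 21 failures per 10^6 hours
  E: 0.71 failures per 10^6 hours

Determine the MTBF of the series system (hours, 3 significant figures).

Series of exponential components: λ_sys = Σ λ_i
λ_sys = 0.0000010 + 0.000055 + 0.000076 + 0.000021 + 0.00000071 = 1.5371e-04 /h
MTBF = 1 / λ_sys = 6510 h

6510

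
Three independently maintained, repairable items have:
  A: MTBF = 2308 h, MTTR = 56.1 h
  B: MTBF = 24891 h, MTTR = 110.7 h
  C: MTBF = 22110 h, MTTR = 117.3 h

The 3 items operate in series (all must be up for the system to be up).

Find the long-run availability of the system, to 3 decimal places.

A(A) = MTBF/(MTBF+MTTR) = 2308/(2308+56.1) = 0.976270
A(B) = MTBF/(MTBF+MTTR) = 24891/(24891+110.7) = 0.995572
A(C) = MTBF/(MTBF+MTTR) = 22110/(22110+117.3) = 0.994723
Series availability: 0.976270 × 0.995572 × 0.994723 = 0.967

0.967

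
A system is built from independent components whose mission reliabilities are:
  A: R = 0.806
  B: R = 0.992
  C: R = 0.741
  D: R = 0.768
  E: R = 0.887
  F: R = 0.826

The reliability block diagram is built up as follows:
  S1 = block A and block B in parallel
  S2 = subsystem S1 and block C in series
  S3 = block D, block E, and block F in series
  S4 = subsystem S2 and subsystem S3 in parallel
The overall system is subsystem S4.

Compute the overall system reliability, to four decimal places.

0.8862

Parallel (A and B): 1 − (1 − 0.806000)(1 − 0.992000) = 0.998448
Series ([0.998448] and C): 0.998448 × 0.741000 = 0.739850
Series (D, E, and F): 0.768000 × 0.887000 × 0.826000 = 0.562684
Parallel ([0.739850] and [0.562684]): 1 − (1 − 0.739850)(1 − 0.562684) = 0.8862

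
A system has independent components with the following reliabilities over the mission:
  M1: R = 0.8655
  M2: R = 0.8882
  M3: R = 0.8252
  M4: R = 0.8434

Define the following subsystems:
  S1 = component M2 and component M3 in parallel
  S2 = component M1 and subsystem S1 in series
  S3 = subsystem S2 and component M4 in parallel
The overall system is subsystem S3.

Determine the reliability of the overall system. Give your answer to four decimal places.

0.9763

Parallel (M2 and M3): 1 − (1 − 0.888200)(1 − 0.825200) = 0.980457
Series (M1 and [0.980457]): 0.865500 × 0.980457 = 0.848586
Parallel ([0.848586] and M4): 1 − (1 − 0.848586)(1 − 0.843400) = 0.9763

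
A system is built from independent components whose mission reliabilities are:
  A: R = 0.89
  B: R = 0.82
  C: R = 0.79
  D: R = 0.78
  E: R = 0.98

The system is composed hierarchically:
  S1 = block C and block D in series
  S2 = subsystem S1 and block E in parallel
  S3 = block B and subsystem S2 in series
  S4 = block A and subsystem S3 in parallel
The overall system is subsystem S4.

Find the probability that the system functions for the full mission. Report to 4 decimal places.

0.9795

Series (C and D): 0.790000 × 0.780000 = 0.616200
Parallel ([0.616200] and E): 1 − (1 − 0.616200)(1 − 0.980000) = 0.992324
Series (B and [0.992324]): 0.820000 × 0.992324 = 0.813706
Parallel (A and [0.813706]): 1 − (1 − 0.890000)(1 − 0.813706) = 0.9795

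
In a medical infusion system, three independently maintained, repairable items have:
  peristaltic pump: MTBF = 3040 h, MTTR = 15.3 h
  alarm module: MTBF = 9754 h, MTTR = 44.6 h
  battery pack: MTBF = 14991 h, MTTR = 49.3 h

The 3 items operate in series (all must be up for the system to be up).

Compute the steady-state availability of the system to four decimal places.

0.9872

A(peristaltic pump) = MTBF/(MTBF+MTTR) = 3040/(3040+15.3) = 0.994992
A(alarm module) = MTBF/(MTBF+MTTR) = 9754/(9754+44.6) = 0.995448
A(battery pack) = MTBF/(MTBF+MTTR) = 14991/(14991+49.3) = 0.996722
Series availability: 0.994992 × 0.995448 × 0.996722 = 0.9872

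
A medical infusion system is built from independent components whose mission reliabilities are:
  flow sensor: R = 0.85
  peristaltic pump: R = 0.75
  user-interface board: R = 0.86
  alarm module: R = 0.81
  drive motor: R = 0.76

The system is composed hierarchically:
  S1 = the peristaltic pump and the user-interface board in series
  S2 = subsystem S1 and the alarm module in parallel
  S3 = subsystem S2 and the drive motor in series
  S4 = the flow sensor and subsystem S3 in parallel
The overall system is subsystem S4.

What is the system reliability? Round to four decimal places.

0.9563

Series (peristaltic pump and user-interface board): 0.750000 × 0.860000 = 0.645000
Parallel ([0.645000] and alarm module): 1 − (1 − 0.645000)(1 − 0.810000) = 0.932550
Series ([0.932550] and drive motor): 0.932550 × 0.760000 = 0.708738
Parallel (flow sensor and [0.708738]): 1 − (1 − 0.850000)(1 − 0.708738) = 0.9563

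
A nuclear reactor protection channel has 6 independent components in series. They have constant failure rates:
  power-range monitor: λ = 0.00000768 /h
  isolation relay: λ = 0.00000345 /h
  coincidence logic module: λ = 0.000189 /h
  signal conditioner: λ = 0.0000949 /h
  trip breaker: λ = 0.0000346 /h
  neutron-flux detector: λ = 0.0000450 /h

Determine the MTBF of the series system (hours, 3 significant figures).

Series of exponential components: λ_sys = Σ λ_i
λ_sys = 0.00000768 + 0.00000345 + 0.000189 + 0.0000949 + 0.0000346 + 0.0000450 = 3.7463e-04 /h
MTBF = 1 / λ_sys = 2670 h

2670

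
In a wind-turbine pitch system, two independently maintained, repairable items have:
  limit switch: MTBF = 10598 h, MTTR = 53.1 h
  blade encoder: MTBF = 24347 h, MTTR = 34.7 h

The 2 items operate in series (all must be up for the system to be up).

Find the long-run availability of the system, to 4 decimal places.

A(limit switch) = MTBF/(MTBF+MTTR) = 10598/(10598+53.1) = 0.995015
A(blade encoder) = MTBF/(MTBF+MTTR) = 24347/(24347+34.7) = 0.998577
Series availability: 0.995015 × 0.998577 = 0.9936

0.9936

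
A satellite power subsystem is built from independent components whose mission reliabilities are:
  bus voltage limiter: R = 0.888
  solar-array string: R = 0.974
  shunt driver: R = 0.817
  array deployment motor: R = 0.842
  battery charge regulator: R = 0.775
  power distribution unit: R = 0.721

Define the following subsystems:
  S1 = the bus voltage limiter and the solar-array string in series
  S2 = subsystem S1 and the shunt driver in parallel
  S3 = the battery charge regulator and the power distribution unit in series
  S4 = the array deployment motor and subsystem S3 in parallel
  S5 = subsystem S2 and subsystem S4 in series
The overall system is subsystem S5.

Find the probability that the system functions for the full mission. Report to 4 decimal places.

0.9073

Series (bus voltage limiter and solar-array string): 0.888000 × 0.974000 = 0.864912
Parallel ([0.864912] and shunt driver): 1 − (1 − 0.864912)(1 − 0.817000) = 0.975279
Series (battery charge regulator and power distribution unit): 0.775000 × 0.721000 = 0.558775
Parallel (array deployment motor and [0.558775]): 1 − (1 − 0.842000)(1 − 0.558775) = 0.930286
Series ([0.975279] and [0.930286]): 0.975279 × 0.930286 = 0.9073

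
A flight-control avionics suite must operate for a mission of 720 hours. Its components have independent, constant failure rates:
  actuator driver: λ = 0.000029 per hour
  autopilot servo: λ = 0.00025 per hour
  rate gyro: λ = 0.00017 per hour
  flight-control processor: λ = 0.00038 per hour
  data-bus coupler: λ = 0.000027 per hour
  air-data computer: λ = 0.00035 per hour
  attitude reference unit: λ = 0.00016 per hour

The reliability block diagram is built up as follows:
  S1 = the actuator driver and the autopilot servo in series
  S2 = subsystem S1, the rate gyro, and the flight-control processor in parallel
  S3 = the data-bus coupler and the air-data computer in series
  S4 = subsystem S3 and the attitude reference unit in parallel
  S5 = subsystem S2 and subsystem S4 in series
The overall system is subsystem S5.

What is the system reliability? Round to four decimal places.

0.9692

R(actuator driver) = exp(−0.000029 × 720) = 0.979336
R(autopilot servo) = exp(−0.00025 × 720) = 0.835270
R(rate gyro) = exp(−0.00017 × 720) = 0.884794
R(flight-control processor) = exp(−0.00038 × 720) = 0.760636
R(data-bus coupler) = exp(−0.000027 × 720) = 0.980748
R(air-data computer) = exp(−0.00035 × 720) = 0.777245
R(attitude reference unit) = exp(−0.00016 × 720) = 0.891188
Series (actuator driver and autopilot servo): 0.979336 × 0.835270 = 0.818010
Parallel ([0.818010], rate gyro, and flight-control processor): 1 − (1 − 0.818010)(1 − 0.884794)(1 − 0.760636) = 0.994981
Series (data-bus coupler and air-data computer): 0.980748 × 0.777245 = 0.762281
Parallel ([0.762281] and attitude reference unit): 1 − (1 − 0.762281)(1 − 0.891188) = 0.974133
Series ([0.994981] and [0.974133]): 0.994981 × 0.974133 = 0.9692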